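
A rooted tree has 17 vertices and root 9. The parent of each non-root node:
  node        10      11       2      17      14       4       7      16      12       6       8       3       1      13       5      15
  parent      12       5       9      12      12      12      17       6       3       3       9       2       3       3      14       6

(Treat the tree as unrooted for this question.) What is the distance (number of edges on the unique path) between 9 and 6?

3

The path is 9 – 2 – 3 – 6, which has 3 edges.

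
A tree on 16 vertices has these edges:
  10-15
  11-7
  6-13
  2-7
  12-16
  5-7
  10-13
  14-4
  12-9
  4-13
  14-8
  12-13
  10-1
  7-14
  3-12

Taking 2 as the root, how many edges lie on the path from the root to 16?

Path from 2 to 16: 2 – 7 – 14 – 4 – 13 – 12 – 16, which has 6 edges.

6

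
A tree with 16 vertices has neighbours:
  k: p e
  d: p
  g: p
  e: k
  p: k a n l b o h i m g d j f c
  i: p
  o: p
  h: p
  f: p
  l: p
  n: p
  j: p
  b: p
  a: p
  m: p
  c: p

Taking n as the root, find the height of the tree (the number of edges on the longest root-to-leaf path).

A deepest node is e, reached by n → p → k → e.
That path has 3 edges, so the height is 3.

3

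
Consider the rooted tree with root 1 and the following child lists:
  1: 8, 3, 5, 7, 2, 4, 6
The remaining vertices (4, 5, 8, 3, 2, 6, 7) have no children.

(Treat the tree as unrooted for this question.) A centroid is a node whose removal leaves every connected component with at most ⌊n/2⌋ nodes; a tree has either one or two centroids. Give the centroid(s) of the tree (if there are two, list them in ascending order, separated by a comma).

1

Removing 1 splits the tree into components of sizes 1, 1, 1, 1, 1, 1, 1; the largest is 1 ≤ ⌊8/2⌋ = 4.
No neighbour of 1 does as well, so 1 is the unique centroid.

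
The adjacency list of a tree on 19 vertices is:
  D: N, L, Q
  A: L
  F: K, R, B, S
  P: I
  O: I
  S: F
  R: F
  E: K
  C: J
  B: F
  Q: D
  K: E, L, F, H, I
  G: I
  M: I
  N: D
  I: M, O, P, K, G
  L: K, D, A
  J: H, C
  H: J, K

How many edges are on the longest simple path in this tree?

Starting from N, a farthest node is C at distance 6.
One longest path: N-D-L-K-H-J-C.
So the diameter is 6.

6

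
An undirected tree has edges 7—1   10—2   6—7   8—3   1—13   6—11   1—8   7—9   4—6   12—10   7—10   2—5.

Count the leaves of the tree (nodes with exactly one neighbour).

7

Exactly 7 nodes have a single neighbour: 3, 4, 5, 9, 11, 12, 13.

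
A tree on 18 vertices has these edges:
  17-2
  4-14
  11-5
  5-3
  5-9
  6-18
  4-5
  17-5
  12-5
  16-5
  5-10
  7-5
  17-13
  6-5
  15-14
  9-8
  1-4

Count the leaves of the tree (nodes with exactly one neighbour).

The leaves are 1, 2, 3, 7, 8, 10, 11, 12, 13, 15, 16, 18.
That is 12 leaves.

12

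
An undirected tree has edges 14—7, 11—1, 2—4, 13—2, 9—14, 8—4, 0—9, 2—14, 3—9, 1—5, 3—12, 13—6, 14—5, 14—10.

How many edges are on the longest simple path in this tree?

6

BFS from 11 reaches 12 last, at distance 6; BFS from 12 confirms no node is farther.
Path: 11 – 1 – 5 – 14 – 9 – 3 – 12.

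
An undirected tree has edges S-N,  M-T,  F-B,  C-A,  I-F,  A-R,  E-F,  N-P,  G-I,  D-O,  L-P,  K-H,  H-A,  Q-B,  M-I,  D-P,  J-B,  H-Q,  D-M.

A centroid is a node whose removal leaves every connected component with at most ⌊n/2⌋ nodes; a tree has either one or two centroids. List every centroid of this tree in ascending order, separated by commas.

Delete I: the remaining components have sizes 10, 8, 1. Max 10 ≤ 10, so I is a centroid.
Its neighbour F also leaves a largest component of size 10, so both are centroids.

F, I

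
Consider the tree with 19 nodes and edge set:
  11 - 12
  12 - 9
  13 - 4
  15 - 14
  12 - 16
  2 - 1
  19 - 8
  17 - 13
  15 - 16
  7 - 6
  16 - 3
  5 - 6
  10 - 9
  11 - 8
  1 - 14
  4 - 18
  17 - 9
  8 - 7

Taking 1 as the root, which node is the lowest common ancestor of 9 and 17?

9

Path 9→root: 9 12 16 15 14 1; path 17→root: 17 9 12 16 15 14 1.
First common node: 9.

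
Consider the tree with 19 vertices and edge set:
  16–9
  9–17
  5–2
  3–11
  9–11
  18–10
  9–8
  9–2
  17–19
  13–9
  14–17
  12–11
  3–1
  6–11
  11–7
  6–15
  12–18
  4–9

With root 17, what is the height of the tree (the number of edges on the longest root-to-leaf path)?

5

The longest root-to-leaf path is 17–9–11–12–18–10 (5 edges).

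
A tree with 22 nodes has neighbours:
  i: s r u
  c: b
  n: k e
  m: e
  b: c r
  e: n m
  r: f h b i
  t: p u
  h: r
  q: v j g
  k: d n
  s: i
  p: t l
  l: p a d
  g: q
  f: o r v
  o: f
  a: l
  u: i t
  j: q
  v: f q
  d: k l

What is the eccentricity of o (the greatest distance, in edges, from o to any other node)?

The node farthest from o is m, via o – f – r – i – u – t – p – l – d – k – n – e – m — 12 edges.

12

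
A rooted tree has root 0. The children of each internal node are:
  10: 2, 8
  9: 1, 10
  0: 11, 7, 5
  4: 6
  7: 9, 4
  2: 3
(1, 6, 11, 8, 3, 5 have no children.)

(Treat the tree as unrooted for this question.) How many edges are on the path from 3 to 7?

3–2–10–9–7: 4 edges.

4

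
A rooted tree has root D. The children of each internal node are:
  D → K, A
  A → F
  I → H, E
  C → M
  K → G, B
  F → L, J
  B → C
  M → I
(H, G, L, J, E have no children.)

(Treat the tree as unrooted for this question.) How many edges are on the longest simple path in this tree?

9

BFS from H reaches J last, at distance 9; BFS from J confirms no node is farther.
Path: H-I-M-C-B-K-D-A-F-J.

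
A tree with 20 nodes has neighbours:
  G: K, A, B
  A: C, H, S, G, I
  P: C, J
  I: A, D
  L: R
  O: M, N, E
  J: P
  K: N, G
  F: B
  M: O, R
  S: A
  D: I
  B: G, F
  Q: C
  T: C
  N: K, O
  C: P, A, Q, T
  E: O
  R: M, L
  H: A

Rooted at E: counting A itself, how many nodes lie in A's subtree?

Descendants of A (including itself): A, C, S, I, H, P, Q, T, D, J. That's 10.

10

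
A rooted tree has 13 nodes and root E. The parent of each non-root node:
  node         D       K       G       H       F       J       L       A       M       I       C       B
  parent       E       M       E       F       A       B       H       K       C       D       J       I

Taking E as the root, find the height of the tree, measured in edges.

11

The longest root-to-leaf path is E → D → I → B → J → C → M → K → A → F → H → L (11 edges).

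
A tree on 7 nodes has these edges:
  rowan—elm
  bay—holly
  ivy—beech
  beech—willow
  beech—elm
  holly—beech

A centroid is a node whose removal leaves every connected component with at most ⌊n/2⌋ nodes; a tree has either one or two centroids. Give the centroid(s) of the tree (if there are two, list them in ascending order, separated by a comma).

beech

If beech is removed the pieces have sizes 2, 2, 1, 1, all ≤ ⌊7/2⌋ = 3.
No neighbour of beech does as well, so beech is the unique centroid.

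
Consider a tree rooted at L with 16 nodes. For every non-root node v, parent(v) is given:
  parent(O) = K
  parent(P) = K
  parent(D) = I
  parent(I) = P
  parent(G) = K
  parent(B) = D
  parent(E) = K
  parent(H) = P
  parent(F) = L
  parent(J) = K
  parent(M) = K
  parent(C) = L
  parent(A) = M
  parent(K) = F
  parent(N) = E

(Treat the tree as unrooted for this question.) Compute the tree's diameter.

BFS from B reaches C last, at distance 7; BFS from C confirms no node is farther.
Path: B-D-I-P-K-F-L-C.

7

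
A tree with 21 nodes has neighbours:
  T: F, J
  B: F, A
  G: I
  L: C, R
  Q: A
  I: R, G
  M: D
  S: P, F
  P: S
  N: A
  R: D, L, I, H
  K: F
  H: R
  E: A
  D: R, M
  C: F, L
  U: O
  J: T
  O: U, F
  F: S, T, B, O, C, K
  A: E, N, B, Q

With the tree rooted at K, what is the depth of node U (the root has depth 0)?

K – F – O – U — 3 edges.

3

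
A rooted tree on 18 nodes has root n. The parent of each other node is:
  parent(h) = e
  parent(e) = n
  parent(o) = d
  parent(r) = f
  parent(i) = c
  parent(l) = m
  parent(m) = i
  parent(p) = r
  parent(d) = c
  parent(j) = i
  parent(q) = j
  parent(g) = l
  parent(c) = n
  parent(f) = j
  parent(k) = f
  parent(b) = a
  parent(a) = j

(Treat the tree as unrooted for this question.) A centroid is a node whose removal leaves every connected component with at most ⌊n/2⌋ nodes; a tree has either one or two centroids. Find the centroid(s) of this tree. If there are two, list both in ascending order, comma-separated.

i

If i is removed the pieces have sizes 8, 6, 3, all ≤ ⌊18/2⌋ = 9.
Every other node leaves some component of size > 9, so the centroid is unique.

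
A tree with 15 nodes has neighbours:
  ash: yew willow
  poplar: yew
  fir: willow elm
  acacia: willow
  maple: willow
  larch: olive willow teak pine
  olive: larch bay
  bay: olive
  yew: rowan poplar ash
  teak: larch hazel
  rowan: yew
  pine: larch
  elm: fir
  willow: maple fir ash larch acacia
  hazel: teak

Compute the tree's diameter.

BFS from bay reaches poplar last, at distance 6; BFS from poplar confirms no node is farther.
Path: bay–olive–larch–willow–ash–yew–poplar.

6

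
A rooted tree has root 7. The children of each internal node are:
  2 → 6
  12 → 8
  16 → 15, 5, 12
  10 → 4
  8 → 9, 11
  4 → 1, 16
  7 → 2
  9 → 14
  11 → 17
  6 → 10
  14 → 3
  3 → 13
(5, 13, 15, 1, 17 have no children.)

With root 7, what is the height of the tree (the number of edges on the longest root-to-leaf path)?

11

A deepest node is 13, reached by 7–2–6–10–4–16–12–8–9–14–3–13.
That path has 11 edges, so the height is 11.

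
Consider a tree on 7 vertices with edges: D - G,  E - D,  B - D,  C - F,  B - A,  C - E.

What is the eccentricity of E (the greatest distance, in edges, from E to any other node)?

3

The node farthest from E is A, via E–D–B–A — 3 edges.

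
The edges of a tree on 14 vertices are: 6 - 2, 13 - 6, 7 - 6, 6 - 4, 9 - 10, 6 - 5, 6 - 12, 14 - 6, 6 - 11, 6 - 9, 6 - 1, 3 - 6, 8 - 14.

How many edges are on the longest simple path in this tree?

Starting from 10, a farthest node is 8 at distance 4.
One longest path: 10–9–6–14–8.
So the diameter is 4.

4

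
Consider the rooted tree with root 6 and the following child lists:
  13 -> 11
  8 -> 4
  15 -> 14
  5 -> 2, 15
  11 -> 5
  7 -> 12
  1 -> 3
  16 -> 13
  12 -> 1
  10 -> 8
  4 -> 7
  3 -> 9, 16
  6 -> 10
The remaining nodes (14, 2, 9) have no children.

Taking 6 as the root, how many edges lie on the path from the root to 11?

6 – 10 – 8 – 4 – 7 – 12 – 1 – 3 – 16 – 13 – 11 — 10 edges.

10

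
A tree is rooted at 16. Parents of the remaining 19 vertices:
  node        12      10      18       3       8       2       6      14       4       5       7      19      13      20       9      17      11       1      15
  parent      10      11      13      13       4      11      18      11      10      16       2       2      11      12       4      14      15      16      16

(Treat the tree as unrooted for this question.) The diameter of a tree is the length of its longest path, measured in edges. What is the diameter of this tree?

6

Starting from 5, a farthest node is 20 at distance 6.
One longest path: 5 - 16 - 15 - 11 - 10 - 12 - 20.
So the diameter is 6.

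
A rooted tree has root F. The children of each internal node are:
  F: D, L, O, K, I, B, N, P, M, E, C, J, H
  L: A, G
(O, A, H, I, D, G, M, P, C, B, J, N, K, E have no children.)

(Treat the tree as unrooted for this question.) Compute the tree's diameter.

3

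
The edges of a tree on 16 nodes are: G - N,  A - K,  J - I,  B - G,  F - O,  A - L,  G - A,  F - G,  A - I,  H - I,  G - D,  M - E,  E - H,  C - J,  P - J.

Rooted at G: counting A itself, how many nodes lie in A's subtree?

10

The subtree rooted at A contains: A, I, L, K, J, H, C, P, E, M — 10 nodes.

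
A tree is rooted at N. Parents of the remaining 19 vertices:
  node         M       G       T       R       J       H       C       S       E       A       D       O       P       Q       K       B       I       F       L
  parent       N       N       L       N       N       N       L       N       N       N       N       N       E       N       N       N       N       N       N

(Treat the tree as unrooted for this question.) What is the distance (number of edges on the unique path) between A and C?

3

Walking from A: A - N - L - C. Length 3.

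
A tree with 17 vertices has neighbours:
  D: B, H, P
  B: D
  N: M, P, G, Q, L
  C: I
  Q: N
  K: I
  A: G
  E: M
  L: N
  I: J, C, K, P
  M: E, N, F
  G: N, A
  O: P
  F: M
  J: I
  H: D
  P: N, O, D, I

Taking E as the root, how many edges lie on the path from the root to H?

Climbing from H to the root: H – D – P – N – M – E. That's 5 steps.

5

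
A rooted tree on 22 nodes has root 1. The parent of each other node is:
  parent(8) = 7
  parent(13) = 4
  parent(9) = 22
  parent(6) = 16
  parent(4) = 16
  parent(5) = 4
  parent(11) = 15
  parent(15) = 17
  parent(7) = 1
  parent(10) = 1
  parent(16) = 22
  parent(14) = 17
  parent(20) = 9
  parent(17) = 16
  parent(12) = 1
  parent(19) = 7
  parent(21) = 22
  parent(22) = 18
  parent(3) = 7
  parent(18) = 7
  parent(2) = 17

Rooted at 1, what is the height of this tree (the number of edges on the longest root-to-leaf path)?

A deepest node is 11, reached by 1–7–18–22–16–17–15–11.
That path has 7 edges, so the height is 7.

7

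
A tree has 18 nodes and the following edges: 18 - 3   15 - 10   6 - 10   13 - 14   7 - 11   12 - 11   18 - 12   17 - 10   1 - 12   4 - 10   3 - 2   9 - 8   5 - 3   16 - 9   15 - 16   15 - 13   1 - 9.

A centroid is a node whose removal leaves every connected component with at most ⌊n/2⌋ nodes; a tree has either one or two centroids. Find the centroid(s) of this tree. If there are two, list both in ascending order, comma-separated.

Removing 9 splits the tree into components of sizes 8, 8, 1; the largest is 8 ≤ ⌊18/2⌋ = 9.
Every other node leaves some component of size > 9, so the centroid is unique.

9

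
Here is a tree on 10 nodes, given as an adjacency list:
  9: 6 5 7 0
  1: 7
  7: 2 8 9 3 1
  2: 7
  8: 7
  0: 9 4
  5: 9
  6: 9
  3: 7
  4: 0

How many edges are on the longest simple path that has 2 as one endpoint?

A farthest node from 2 is 4.
The path 2–7–9–0–4 has 4 edges.

4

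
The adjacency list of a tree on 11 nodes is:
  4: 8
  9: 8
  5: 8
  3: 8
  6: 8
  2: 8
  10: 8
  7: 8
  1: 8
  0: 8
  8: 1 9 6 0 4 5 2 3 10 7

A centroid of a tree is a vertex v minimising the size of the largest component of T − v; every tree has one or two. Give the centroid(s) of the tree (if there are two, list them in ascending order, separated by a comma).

8

Delete 8: the remaining components have sizes 1, 1, 1, 1, 1, 1, 1, 1, 1, 1. Max 1 ≤ 5, so 8 is a centroid.
No neighbour of 8 does as well, so 8 is the unique centroid.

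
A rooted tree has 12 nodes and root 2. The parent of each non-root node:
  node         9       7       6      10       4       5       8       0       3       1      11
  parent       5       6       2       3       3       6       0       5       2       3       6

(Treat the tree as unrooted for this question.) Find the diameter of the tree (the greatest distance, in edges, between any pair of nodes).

A longest path is 1 - 3 - 2 - 6 - 5 - 0 - 8, with 6 edges.

6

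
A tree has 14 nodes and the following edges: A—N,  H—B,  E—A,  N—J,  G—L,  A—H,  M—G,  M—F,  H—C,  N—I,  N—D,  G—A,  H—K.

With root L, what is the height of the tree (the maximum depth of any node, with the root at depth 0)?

4

The longest root-to-leaf path is L–G–A–N–J (4 edges).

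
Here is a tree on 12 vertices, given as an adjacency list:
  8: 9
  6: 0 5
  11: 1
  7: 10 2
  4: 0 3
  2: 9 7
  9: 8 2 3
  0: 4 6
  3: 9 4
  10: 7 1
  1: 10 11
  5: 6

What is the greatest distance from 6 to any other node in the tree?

9

The node farthest from 6 is 11, via 6–0–4–3–9–2–7–10–1–11 — 9 edges.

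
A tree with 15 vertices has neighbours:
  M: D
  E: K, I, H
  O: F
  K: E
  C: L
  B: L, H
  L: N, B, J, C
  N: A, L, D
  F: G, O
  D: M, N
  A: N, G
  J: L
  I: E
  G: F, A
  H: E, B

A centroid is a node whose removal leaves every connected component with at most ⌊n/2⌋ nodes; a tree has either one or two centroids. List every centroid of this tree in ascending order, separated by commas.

If L is removed the pieces have sizes 7, 5, 1, 1, all ≤ ⌊15/2⌋ = 7.
No neighbour of L does as well, so L is the unique centroid.

L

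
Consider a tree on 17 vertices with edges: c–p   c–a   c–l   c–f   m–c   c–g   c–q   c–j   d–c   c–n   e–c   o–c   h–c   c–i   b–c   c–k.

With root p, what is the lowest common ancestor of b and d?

c

Path b→root: b c p; path d→root: d c p.
First common node: c.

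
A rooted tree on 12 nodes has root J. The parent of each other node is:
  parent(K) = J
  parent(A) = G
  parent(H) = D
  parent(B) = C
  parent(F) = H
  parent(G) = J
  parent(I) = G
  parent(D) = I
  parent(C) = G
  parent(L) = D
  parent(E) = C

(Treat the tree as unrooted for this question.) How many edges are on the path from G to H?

The path is G–I–D–H, which has 3 edges.

3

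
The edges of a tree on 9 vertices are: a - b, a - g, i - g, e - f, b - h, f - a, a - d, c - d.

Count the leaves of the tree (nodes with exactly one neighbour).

Degree-1 nodes: c, e, h, i — 4 of them.

4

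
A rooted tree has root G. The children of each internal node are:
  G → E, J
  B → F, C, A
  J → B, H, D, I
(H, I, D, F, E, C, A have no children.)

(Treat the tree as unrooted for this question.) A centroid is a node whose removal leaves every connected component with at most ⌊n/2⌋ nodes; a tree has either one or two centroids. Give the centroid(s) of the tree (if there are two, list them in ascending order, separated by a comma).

J

Removing J splits the tree into components of sizes 4, 2, 1, 1, 1; the largest is 4 ≤ ⌊10/2⌋ = 5.
Every other node leaves some component of size > 5, so the centroid is unique.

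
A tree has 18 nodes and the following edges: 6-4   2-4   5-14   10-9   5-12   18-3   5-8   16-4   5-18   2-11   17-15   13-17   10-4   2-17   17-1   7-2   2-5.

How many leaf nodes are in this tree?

Degree-1 nodes: 1, 3, 6, 7, 8, 9, 11, 12, 13, 14, 15, 16 — 12 of them.

12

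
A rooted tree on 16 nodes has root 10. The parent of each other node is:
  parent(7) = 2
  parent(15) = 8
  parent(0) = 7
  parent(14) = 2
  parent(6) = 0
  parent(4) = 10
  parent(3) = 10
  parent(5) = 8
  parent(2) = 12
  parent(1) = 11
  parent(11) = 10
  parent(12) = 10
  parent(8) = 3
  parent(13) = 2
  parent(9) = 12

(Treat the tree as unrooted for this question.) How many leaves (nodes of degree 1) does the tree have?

8

Exactly 8 nodes have a single neighbour: 1, 4, 5, 6, 9, 13, 14, 15.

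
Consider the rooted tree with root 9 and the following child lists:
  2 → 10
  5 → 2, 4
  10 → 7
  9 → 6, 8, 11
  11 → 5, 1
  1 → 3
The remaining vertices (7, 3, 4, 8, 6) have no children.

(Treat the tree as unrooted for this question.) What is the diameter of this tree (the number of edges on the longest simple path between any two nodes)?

6

Starting from 7, a farthest node is 8 at distance 6.
One longest path: 7 – 10 – 2 – 5 – 11 – 9 – 8.
So the diameter is 6.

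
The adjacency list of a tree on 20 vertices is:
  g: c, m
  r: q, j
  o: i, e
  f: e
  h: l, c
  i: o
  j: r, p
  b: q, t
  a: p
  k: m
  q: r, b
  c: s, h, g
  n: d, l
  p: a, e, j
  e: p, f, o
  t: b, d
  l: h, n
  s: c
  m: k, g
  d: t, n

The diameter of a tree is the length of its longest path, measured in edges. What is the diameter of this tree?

Starting from i, a farthest node is k at distance 16.
One longest path: i – o – e – p – j – r – q – b – t – d – n – l – h – c – g – m – k.
So the diameter is 16.

16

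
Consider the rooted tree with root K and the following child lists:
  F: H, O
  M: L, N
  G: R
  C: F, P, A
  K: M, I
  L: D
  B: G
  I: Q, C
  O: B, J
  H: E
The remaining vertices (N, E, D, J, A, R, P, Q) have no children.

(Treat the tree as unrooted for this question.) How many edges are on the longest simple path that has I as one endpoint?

A farthest node from I is R.
The path I-C-F-O-B-G-R has 6 edges.

6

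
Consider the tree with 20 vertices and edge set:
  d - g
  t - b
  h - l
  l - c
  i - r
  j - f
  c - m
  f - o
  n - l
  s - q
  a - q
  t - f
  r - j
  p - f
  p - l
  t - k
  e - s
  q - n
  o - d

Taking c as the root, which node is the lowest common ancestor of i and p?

Ancestors of i (toward the root): i, r, j, f, p, l, c.
Ancestors of p: p, l, c.
The deepest node appearing in both lists is p.

p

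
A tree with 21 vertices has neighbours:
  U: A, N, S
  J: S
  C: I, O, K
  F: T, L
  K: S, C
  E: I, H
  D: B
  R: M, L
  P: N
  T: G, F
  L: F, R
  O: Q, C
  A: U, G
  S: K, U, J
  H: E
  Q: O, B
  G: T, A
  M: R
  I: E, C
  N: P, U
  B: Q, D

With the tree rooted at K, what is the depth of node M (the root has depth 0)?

9

Path from K to M: K–S–U–A–G–T–F–L–R–M, which has 9 edges.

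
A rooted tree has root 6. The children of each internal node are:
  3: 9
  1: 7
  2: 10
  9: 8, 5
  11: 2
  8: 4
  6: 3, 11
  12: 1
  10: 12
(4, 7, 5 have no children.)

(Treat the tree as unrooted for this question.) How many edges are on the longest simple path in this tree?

10

BFS from 7 reaches 4 last, at distance 10; BFS from 4 confirms no node is farther.
Path: 7–1–12–10–2–11–6–3–9–8–4.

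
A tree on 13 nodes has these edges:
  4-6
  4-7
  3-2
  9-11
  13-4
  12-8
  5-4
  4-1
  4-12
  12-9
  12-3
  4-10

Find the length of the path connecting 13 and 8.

The path is 13 - 4 - 12 - 8, which has 3 edges.

3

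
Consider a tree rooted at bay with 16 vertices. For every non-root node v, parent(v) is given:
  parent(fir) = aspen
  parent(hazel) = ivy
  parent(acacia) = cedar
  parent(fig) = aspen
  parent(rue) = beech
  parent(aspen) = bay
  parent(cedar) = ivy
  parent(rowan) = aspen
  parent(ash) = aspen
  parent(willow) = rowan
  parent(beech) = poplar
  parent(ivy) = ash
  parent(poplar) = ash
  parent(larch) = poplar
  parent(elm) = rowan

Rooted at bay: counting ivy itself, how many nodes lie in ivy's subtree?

Descendants of ivy (including itself): ivy, cedar, hazel, acacia. That's 4.

4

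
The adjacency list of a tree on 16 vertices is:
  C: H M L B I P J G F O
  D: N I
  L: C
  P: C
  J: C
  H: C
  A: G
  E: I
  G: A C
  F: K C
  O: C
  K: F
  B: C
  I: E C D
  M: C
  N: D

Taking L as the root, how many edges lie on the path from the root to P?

Path from L to P: L → C → P, which has 2 edges.

2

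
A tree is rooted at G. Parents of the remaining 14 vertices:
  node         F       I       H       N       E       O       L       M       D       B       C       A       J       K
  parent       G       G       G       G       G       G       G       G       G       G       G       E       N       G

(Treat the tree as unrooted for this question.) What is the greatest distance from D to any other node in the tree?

3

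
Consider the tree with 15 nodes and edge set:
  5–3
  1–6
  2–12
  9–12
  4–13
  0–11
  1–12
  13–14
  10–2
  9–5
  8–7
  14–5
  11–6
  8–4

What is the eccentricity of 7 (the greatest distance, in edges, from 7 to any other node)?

11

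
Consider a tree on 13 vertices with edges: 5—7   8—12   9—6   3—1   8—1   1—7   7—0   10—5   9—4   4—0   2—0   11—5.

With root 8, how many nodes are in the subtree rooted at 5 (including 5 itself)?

3

The subtree rooted at 5 contains: 5, 11, 10 — 3 nodes.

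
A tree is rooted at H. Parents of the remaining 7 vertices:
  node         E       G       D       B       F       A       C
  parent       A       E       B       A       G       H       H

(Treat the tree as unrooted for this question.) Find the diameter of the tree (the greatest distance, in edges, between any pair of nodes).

5

Starting from F, a farthest node is C at distance 5.
One longest path: F-G-E-A-H-C.
So the diameter is 5.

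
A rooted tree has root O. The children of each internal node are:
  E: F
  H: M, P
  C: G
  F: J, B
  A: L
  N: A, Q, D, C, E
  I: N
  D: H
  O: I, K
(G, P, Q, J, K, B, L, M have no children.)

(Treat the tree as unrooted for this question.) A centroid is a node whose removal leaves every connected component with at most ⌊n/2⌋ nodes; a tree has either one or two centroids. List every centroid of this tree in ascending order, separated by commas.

If N is removed the pieces have sizes 4, 4, 3, 2, 2, 1, all ≤ ⌊17/2⌋ = 8.
No neighbour of N does as well, so N is the unique centroid.

N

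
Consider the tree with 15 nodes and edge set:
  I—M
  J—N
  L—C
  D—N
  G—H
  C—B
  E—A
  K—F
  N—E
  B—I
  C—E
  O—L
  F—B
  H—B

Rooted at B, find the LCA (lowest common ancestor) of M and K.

M's ancestor chain is M, I, B and K's is K, F, B; they first meet at B.

B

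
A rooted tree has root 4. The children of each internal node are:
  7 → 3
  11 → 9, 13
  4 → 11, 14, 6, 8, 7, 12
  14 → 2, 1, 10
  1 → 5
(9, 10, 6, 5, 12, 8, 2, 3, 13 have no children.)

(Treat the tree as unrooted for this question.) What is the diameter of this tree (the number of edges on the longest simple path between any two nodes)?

5

BFS from 5 reaches 3 last, at distance 5; BFS from 3 confirms no node is farther.
Path: 5-1-14-4-7-3.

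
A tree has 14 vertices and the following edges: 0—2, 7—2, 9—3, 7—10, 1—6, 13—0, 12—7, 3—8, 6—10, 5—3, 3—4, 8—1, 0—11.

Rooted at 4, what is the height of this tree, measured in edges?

9

13 sits deepest: 4–3–8–1–6–10–7–2–0–13 — 9 edges from the root.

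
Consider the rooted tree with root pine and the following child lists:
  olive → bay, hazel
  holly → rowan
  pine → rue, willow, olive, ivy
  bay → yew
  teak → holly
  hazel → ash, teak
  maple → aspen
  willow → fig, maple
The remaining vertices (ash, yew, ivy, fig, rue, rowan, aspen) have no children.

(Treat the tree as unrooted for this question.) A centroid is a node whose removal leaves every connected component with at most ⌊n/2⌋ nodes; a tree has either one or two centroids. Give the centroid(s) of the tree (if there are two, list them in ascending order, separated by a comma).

If olive is removed the pieces have sizes 7, 5, 2, all ≤ ⌊15/2⌋ = 7.
Every other node leaves some component of size > 7, so the centroid is unique.

olive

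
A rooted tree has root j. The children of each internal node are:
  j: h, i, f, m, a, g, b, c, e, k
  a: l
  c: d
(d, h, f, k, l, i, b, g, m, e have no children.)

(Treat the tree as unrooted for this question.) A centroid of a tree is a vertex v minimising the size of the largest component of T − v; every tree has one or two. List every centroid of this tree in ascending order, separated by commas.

Removing j splits the tree into components of sizes 2, 2, 1, 1, 1, 1, 1, 1, 1, 1; the largest is 2 ≤ ⌊13/2⌋ = 6.
No neighbour of j does as well, so j is the unique centroid.

j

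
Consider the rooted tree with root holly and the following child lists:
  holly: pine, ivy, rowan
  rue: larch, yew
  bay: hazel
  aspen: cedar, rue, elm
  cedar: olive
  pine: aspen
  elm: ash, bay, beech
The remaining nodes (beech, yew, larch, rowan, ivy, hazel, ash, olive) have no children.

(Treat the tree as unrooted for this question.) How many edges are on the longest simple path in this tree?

6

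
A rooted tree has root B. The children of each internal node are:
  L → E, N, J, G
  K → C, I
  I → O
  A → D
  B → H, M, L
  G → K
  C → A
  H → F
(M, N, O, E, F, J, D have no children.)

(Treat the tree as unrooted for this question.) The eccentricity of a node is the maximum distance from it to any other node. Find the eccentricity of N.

6

A farthest node from N is D.
The path N–L–G–K–C–A–D has 6 edges.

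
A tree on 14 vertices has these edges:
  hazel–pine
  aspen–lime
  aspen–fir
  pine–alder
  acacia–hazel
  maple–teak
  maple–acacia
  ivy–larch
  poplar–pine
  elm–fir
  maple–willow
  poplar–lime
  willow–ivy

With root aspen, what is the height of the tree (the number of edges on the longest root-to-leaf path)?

9

A deepest node is larch, reached by aspen → lime → poplar → pine → hazel → acacia → maple → willow → ivy → larch.
That path has 9 edges, so the height is 9.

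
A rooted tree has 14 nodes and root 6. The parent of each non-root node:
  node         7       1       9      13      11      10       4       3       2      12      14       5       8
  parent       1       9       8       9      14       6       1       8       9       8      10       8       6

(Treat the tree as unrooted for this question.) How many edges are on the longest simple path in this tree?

7

Starting from 11, a farthest node is 7 at distance 7.
One longest path: 11-14-10-6-8-9-1-7.
So the diameter is 7.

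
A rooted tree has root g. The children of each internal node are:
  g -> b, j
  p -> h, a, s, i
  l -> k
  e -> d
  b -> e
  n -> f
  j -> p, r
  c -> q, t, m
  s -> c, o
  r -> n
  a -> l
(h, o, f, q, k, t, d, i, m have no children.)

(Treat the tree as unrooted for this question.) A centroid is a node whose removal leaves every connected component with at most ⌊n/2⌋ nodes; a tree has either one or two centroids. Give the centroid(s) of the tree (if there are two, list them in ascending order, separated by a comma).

p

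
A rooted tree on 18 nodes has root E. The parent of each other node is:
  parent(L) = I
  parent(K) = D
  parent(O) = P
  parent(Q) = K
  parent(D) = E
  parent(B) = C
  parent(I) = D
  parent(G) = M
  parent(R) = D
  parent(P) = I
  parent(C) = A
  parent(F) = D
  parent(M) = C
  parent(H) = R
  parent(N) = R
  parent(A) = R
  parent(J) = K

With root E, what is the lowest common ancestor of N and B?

R

N's ancestor chain is N, R, D, E and B's is B, C, A, R, D, E; they first meet at R.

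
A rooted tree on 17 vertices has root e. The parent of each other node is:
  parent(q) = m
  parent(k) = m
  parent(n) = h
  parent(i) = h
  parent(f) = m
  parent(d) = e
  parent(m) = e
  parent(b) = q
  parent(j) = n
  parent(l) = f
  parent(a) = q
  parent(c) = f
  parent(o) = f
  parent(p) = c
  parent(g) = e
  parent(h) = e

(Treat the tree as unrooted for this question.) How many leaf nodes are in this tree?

10

Degree-1 nodes: a, b, d, g, i, j, k, l, o, p — 10 of them.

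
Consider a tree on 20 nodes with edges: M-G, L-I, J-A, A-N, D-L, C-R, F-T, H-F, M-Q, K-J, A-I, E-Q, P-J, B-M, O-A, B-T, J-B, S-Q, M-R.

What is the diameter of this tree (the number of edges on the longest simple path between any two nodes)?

BFS from D reaches C last, at distance 8; BFS from C confirms no node is farther.
Path: D–L–I–A–J–B–M–R–C.

8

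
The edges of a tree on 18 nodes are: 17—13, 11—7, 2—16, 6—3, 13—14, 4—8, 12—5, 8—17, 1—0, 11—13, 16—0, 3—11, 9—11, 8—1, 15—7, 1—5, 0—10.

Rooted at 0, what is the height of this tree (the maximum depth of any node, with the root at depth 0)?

7

The longest root-to-leaf path is 0–1–8–17–13–11–7–15 (7 edges).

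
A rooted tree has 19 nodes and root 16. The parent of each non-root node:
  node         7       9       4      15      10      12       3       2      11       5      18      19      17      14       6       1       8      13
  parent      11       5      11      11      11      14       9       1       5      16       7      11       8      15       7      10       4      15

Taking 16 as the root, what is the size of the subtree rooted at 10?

The subtree rooted at 10 contains: 10, 1, 2 — 3 nodes.

3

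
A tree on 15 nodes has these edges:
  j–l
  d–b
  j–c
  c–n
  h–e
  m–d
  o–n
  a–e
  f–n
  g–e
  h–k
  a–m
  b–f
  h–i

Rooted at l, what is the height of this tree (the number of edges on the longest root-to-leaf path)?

11

The longest root-to-leaf path is l–j–c–n–f–b–d–m–a–e–h–k (11 edges).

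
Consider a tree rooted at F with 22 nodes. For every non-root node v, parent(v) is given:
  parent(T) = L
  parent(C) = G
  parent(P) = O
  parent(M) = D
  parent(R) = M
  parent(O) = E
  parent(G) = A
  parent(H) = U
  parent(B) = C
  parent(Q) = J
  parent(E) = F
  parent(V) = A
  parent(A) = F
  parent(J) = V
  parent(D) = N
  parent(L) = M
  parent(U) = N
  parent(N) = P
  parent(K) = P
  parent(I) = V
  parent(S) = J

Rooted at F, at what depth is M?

F – E – O – P – N – D – M — 6 edges.

6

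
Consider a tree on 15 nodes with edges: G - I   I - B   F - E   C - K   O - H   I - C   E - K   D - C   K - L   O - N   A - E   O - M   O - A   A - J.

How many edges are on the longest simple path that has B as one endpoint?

7

A farthest node from B is N (H, M also at distance 7).
The path B-I-C-K-E-A-O-N has 7 edges.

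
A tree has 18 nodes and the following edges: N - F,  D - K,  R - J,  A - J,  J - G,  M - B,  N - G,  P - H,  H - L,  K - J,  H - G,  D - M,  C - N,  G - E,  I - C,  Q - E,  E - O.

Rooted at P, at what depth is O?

4

Path from P to O: P → H → G → E → O, which has 4 edges.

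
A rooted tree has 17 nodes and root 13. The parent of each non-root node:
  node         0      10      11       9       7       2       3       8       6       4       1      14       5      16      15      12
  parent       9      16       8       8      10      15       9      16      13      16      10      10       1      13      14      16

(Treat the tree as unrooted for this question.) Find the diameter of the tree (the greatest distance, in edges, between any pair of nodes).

7

BFS from 2 reaches 3 last, at distance 7; BFS from 3 confirms no node is farther.
Path: 2 - 15 - 14 - 10 - 16 - 8 - 9 - 3.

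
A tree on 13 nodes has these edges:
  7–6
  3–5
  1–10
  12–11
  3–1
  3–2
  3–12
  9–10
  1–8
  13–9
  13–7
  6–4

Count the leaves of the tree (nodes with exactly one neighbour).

5

Degree-1 nodes: 2, 4, 5, 8, 11 — 5 of them.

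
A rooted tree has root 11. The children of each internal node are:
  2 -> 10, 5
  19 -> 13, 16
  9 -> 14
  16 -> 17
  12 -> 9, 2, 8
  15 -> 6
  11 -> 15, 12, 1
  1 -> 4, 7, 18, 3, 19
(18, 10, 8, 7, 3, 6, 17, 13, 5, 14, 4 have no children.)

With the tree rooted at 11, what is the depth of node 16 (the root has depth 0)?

11–1–19–16 — 3 edges.

3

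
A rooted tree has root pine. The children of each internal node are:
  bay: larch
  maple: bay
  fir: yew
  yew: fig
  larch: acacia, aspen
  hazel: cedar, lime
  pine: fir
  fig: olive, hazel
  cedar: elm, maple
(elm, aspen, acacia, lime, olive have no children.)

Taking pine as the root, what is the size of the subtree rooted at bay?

bay's subtree: {bay, larch, acacia, aspen}, size 4.

4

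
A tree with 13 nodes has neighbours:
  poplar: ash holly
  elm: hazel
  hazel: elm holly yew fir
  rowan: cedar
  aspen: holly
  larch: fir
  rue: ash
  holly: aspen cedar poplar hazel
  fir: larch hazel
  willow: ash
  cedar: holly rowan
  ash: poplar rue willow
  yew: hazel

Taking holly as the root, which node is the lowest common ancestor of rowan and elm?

holly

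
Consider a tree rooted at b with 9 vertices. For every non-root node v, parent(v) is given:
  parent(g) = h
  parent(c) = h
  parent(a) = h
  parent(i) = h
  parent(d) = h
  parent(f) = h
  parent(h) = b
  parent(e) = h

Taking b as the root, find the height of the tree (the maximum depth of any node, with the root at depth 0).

The longest root-to-leaf path is b → h → d (2 edges).

2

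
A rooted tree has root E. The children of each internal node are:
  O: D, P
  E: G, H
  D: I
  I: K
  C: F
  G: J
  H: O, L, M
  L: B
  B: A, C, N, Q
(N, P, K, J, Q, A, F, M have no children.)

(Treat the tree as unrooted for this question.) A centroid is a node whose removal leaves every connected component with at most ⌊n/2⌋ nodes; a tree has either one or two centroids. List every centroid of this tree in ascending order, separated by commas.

H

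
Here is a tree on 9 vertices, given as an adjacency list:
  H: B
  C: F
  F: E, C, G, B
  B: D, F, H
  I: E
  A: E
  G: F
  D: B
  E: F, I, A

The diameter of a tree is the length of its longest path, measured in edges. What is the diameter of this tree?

Starting from D, a farthest node is A at distance 4.
One longest path: D – B – F – E – A.
So the diameter is 4.

4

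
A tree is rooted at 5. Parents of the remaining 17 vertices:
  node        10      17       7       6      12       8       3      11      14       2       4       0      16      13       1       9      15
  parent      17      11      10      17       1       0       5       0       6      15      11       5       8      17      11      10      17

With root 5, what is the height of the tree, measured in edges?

5

2 sits deepest: 5 – 0 – 11 – 17 – 15 – 2 — 5 edges from the root.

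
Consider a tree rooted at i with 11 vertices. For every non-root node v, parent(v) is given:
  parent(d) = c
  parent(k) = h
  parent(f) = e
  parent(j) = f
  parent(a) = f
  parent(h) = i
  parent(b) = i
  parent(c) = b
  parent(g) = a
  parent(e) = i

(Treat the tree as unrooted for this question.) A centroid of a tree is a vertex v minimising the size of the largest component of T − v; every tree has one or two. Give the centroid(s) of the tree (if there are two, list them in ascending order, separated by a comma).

Removing i splits the tree into components of sizes 5, 3, 2; the largest is 5 ≤ ⌊11/2⌋ = 5.
No neighbour of i does as well, so i is the unique centroid.

i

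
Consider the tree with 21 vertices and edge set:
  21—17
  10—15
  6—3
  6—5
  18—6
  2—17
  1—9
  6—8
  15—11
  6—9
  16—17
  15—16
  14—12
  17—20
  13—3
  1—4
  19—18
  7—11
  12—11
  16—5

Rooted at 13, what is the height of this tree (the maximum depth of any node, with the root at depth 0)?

14 sits deepest: 13–3–6–5–16–15–11–12–14 — 8 edges from the root.

8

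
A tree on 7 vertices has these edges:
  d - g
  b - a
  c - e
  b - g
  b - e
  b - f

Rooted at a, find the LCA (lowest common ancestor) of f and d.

b

f's ancestor chain is f, b, a and d's is d, g, b, a; they first meet at b.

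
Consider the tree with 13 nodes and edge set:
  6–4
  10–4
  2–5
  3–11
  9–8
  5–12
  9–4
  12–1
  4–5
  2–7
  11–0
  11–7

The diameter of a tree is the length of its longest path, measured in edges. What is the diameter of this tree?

Starting from 8, a farthest node is 3 at distance 7.
One longest path: 8 - 9 - 4 - 5 - 2 - 7 - 11 - 3.
So the diameter is 7.

7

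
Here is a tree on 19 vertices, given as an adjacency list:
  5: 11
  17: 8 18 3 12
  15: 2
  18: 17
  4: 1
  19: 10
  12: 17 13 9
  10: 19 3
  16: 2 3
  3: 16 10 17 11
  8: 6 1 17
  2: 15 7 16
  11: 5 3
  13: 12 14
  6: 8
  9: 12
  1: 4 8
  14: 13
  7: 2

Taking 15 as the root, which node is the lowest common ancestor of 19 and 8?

Ancestors of 19 (toward the root): 19, 10, 3, 16, 2, 15.
Ancestors of 8: 8, 17, 3, 16, 2, 15.
The deepest node appearing in both lists is 3.

3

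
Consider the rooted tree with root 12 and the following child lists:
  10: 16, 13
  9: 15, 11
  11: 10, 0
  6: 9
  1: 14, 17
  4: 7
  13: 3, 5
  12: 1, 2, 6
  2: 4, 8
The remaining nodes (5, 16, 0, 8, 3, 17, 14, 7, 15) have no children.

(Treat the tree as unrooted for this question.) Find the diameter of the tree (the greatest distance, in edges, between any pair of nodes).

Starting from 7, a farthest node is 3 at distance 9.
One longest path: 7–4–2–12–6–9–11–10–13–3.
So the diameter is 9.

9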